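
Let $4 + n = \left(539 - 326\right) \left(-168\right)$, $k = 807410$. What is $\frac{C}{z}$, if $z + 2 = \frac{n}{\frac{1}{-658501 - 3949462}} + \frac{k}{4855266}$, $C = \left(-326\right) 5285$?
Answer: $- \frac{4182593172030}{400340423567577691} \approx -1.0448 \cdot 10^{-5}$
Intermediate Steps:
$n = -35788$ ($n = -4 + \left(539 - 326\right) \left(-168\right) = -4 + 213 \left(-168\right) = -4 - 35784 = -35788$)
$C = -1722910$
$z = \frac{400340423567577691}{2427633}$ ($z = -2 + \left(- \frac{35788}{\frac{1}{-658501 - 3949462}} + \frac{807410}{4855266}\right) = -2 - \left(- \frac{403705}{2427633} + \frac{35788}{\frac{1}{-4607963}}\right) = -2 - \left(- \frac{403705}{2427633} + \frac{35788}{- \frac{1}{4607963}}\right) = -2 + \left(\left(-35788\right) \left(-4607963\right) + \frac{403705}{2427633}\right) = -2 + \left(164909779844 + \frac{403705}{2427633}\right) = -2 + \frac{400340423572432957}{2427633} = \frac{400340423567577691}{2427633} \approx 1.6491 \cdot 10^{11}$)
$\frac{C}{z} = - \frac{1722910}{\frac{400340423567577691}{2427633}} = \left(-1722910\right) \frac{2427633}{400340423567577691} = - \frac{4182593172030}{400340423567577691}$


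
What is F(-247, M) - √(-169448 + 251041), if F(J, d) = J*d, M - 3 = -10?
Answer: 1729 - √81593 ≈ 1443.4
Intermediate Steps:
M = -7 (M = 3 - 10 = -7)
F(-247, M) - √(-169448 + 251041) = -247*(-7) - √(-169448 + 251041) = 1729 - √81593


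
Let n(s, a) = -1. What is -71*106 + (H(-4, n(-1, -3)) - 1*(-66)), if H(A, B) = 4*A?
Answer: -7476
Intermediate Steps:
-71*106 + (H(-4, n(-1, -3)) - 1*(-66)) = -71*106 + (4*(-4) - 1*(-66)) = -7526 + (-16 + 66) = -7526 + 50 = -7476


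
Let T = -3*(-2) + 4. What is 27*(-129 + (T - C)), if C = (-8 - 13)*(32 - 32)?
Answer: -3213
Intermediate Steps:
T = 10 (T = 6 + 4 = 10)
C = 0 (C = -21*0 = 0)
27*(-129 + (T - C)) = 27*(-129 + (10 - 1*0)) = 27*(-129 + (10 + 0)) = 27*(-129 + 10) = 27*(-119) = -3213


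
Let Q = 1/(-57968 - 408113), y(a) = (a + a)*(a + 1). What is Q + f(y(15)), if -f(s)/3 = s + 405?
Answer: -1237445056/466081 ≈ -2655.0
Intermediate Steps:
y(a) = 2*a*(1 + a) (y(a) = (2*a)*(1 + a) = 2*a*(1 + a))
f(s) = -1215 - 3*s (f(s) = -3*(s + 405) = -3*(405 + s) = -1215 - 3*s)
Q = -1/466081 (Q = 1/(-466081) = -1/466081 ≈ -2.1455e-6)
Q + f(y(15)) = -1/466081 + (-1215 - 6*15*(1 + 15)) = -1/466081 + (-1215 - 6*15*16) = -1/466081 + (-1215 - 3*480) = -1/466081 + (-1215 - 1440) = -1/466081 - 2655 = -1237445056/466081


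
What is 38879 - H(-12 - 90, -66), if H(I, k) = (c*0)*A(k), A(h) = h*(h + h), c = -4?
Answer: 38879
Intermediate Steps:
A(h) = 2*h² (A(h) = h*(2*h) = 2*h²)
H(I, k) = 0 (H(I, k) = (-4*0)*(2*k²) = 0*(2*k²) = 0)
38879 - H(-12 - 90, -66) = 38879 - 1*0 = 38879 + 0 = 38879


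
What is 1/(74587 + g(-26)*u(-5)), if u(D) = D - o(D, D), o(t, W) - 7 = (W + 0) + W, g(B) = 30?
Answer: 1/74527 ≈ 1.3418e-5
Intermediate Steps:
o(t, W) = 7 + 2*W (o(t, W) = 7 + ((W + 0) + W) = 7 + (W + W) = 7 + 2*W)
u(D) = -7 - D (u(D) = D - (7 + 2*D) = D + (-7 - 2*D) = -7 - D)
1/(74587 + g(-26)*u(-5)) = 1/(74587 + 30*(-7 - 1*(-5))) = 1/(74587 + 30*(-7 + 5)) = 1/(74587 + 30*(-2)) = 1/(74587 - 60) = 1/74527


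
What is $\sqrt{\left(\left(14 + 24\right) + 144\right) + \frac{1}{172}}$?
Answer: $\frac{\sqrt{1346115}}{86} \approx 13.491$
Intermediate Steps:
$\sqrt{\left(\left(14 + 24\right) + 144\right) + \frac{1}{172}} = \sqrt{\left(38 + 144\right) + \frac{1}{172}} = \sqrt{182 + \frac{1}{172}} = \sqrt{\frac{31305}{172}} = \frac{\sqrt{1346115}}{86}$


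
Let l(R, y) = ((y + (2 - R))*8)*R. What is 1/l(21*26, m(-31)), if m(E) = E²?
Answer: 1/1821456 ≈ 5.4901e-7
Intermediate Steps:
l(R, y) = R*(16 - 8*R + 8*y) (l(R, y) = ((2 + y - R)*8)*R = (16 - 8*R + 8*y)*R = R*(16 - 8*R + 8*y))
1/l(21*26, m(-31)) = 1/(8*(21*26)*(2 + (-31)² - 21*26)) = 1/(8*546*(2 + 961 - 1*546)) = 1/(8*546*(2 + 961 - 546)) = 1/(8*546*417) = 1/1821456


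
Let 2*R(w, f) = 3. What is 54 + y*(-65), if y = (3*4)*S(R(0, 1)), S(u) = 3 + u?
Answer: -3456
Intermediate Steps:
R(w, f) = 3/2 (R(w, f) = (½)*3 = 3/2)
y = 54 (y = (3*4)*(3 + 3/2) = 12*(9/2) = 54)
54 + y*(-65) = 54 + 54*(-65) = 54 - 3510 = -3456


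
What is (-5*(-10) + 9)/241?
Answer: 59/241 ≈ 0.24481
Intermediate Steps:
(-5*(-10) + 9)/241 = (50 + 9)*(1/241) = 59*(1/241) = 59/241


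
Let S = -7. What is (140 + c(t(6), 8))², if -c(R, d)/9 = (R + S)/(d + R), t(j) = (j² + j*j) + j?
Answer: 129982801/7396 ≈ 17575.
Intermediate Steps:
t(j) = j + 2*j² (t(j) = (j² + j²) + j = 2*j² + j = j + 2*j²)
c(R, d) = -9*(-7 + R)/(R + d) (c(R, d) = -9*(R - 7)/(d + R) = -9*(-7 + R)/(R + d))
(140 + c(t(6), 8))² = (140 + 9*(7 - 6*(1 + 2*6))/(6*(1 + 2*6) + 8))² = (140 + 9*(7 - 6*(1 + 12))/(6*(1 + 12) + 8))² = (140 + 9*(7 - 6*13)/(6*13 + 8))² = (140 + 9*(7 - 1*78)/(78 + 8))² = (140 + 9*(7 - 78)/86)² = (140 + 9*(1/86)*(-71))² = (140 - 639/86)² = (11401/86)² = 129982801/7396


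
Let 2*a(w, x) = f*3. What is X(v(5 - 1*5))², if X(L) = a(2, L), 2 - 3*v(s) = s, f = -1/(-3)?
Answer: ¼ ≈ 0.25000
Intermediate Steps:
f = ⅓ (f = -1*(-⅓) = ⅓ ≈ 0.33333)
v(s) = ⅔ - s/3
a(w, x) = ½ (a(w, x) = ((⅓)*3)/2 = (½)*1 = ½)
X(L) = ½
X(v(5 - 1*5))² = (½)² = ¼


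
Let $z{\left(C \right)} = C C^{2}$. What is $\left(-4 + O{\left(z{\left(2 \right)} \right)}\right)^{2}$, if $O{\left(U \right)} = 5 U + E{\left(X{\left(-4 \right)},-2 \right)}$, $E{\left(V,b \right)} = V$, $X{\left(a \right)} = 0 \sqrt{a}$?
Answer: $1296$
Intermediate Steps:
$z{\left(C \right)} = C^{3}$
$X{\left(a \right)} = 0$
$O{\left(U \right)} = 5 U$ ($O{\left(U \right)} = 5 U + 0 = 5 U$)
$\left(-4 + O{\left(z{\left(2 \right)} \right)}\right)^{2} = \left(-4 + 5 \cdot 2^{3}\right)^{2} = \left(-4 + 5 \cdot 8\right)^{2} = \left(-4 + 40\right)^{2} = 36^{2} = 1296$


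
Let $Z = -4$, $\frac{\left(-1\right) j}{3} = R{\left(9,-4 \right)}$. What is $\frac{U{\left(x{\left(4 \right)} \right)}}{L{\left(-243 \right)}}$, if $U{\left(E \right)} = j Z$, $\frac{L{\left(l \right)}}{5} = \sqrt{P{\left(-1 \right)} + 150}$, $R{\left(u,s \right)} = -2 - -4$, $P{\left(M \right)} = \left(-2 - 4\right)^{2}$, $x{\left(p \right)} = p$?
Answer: $\frac{4 \sqrt{186}}{155} \approx 0.35195$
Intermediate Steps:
$P{\left(M \right)} = 36$ ($P{\left(M \right)} = \left(-6\right)^{2} = 36$)
$R{\left(u,s \right)} = 2$ ($R{\left(u,s \right)} = -2 + 4 = 2$)
$j = -6$ ($j = \left(-3\right) 2 = -6$)
$L{\left(l \right)} = 5 \sqrt{186}$ ($L{\left(l \right)} = 5 \sqrt{36 + 150} = 5 \sqrt{186}$)
$U{\left(E \right)} = 24$ ($U{\left(E \right)} = \left(-6\right) \left(-4\right) = 24$)
$\frac{U{\left(x{\left(4 \right)} \right)}}{L{\left(-243 \right)}} = \frac{24}{5 \sqrt{186}} = 24 \frac{\sqrt{186}}{930} = \frac{4 \sqrt{186}}{155}$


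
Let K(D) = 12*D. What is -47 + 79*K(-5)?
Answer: -4787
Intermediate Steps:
-47 + 79*K(-5) = -47 + 79*(12*(-5)) = -47 + 79*(-60) = -47 - 4740 = -4787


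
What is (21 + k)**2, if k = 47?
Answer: 4624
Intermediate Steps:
(21 + k)**2 = (21 + 47)**2 = 68**2 = 4624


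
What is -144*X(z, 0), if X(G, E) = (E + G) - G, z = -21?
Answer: 0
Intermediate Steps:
X(G, E) = E
-144*X(z, 0) = -144*0 = 0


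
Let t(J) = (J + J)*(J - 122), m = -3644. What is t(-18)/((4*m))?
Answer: -315/911 ≈ -0.34577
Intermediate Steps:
t(J) = 2*J*(-122 + J) (t(J) = (2*J)*(-122 + J) = 2*J*(-122 + J))
t(-18)/((4*m)) = (2*(-18)*(-122 - 18))/((4*(-3644))) = (2*(-18)*(-140))/(-14576) = 5040*(-1/14576) = -315/911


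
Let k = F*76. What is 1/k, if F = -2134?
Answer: -1/162184 ≈ -6.1658e-6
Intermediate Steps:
k = -162184 (k = -2134*76 = -162184)
1/k = 1/(-162184) = -1/162184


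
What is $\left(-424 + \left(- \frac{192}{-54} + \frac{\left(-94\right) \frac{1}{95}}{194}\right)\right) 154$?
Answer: $- \frac{5369977382}{82935} \approx -64749.0$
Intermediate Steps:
$\left(-424 + \left(- \frac{192}{-54} + \frac{\left(-94\right) \frac{1}{95}}{194}\right)\right) 154 = \left(-424 + \left(\left(-192\right) \left(- \frac{1}{54}\right) + \left(-94\right) \frac{1}{95} \cdot \frac{1}{194}\right)\right) 154 = \left(-424 + \left(\frac{32}{9} - \frac{47}{9215}\right)\right) 154 = \left(-424 + \frac{294457}{82935}\right) 154 = \left(- \frac{34869983}{82935}\right) 154 = - \frac{5369977382}{82935}$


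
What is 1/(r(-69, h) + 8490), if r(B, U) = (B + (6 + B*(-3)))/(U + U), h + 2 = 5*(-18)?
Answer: 23/195252 ≈ 0.00011780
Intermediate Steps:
h = -92 (h = -2 + 5*(-18) = -2 - 90 = -92)
r(B, U) = (6 - 2*B)/(2*U) (r(B, U) = (B + (6 - 3*B))/((2*U)) = (6 - 2*B)*(1/(2*U)) = (6 - 2*B)/(2*U))
1/(r(-69, h) + 8490) = 1/((3 - 1*(-69))/(-92) + 8490) = 1/(-(3 + 69)/92 + 8490) = 1/(-1/92*72 + 8490) = 1/(-18/23 + 8490) = 1/(195252/23) = 23/195252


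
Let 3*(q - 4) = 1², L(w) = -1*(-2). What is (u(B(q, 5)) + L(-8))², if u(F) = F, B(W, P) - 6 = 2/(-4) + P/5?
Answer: 289/4 ≈ 72.250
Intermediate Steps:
L(w) = 2
q = 13/3 (q = 4 + (⅓)*1² = 4 + (⅓)*1 = 4 + ⅓ = 13/3 ≈ 4.3333)
B(W, P) = 11/2 + P/5 (B(W, P) = 6 + (2/(-4) + P/5) = 6 + (2*(-¼) + P*(⅕)) = 6 + (-½ + P/5) = 11/2 + P/5)
(u(B(q, 5)) + L(-8))² = ((11/2 + (⅕)*5) + 2)² = ((11/2 + 1) + 2)² = (13/2 + 2)² = (17/2)² = 289/4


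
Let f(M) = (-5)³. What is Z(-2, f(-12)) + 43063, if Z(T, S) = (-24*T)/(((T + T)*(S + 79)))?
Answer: 990455/23 ≈ 43063.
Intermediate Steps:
f(M) = -125
Z(T, S) = -12/(79 + S) (Z(T, S) = (-24*T)/(((2*T)*(79 + S))) = (-24*T)/((2*T*(79 + S))) = (-24*T)*(1/(2*T*(79 + S))) = -12/(79 + S))
Z(-2, f(-12)) + 43063 = -12/(79 - 125) + 43063 = -12/(-46) + 43063 = -12*(-1/46) + 43063 = 6/23 + 43063 = 990455/23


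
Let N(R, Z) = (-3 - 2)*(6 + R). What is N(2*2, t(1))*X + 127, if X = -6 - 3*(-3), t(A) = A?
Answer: -23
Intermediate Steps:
X = 3 (X = -6 + 9 = 3)
N(R, Z) = -30 - 5*R (N(R, Z) = -5*(6 + R) = -30 - 5*R)
N(2*2, t(1))*X + 127 = (-30 - 10*2)*3 + 127 = (-30 - 5*4)*3 + 127 = (-30 - 20)*3 + 127 = -50*3 + 127 = -150 + 127 = -23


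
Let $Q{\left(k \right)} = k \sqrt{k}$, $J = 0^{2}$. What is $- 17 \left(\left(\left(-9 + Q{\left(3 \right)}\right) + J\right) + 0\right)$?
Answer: $153 - 51 \sqrt{3} \approx 64.665$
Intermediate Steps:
$J = 0$
$Q{\left(k \right)} = k^{\frac{3}{2}}$
$- 17 \left(\left(\left(-9 + Q{\left(3 \right)}\right) + J\right) + 0\right) = - 17 \left(\left(\left(-9 + 3^{\frac{3}{2}}\right) + 0\right) + 0\right) = - 17 \left(\left(\left(-9 + 3 \sqrt{3}\right) + 0\right) + 0\right) = - 17 \left(\left(-9 + 3 \sqrt{3}\right) + 0\right) = - 17 \left(-9 + 3 \sqrt{3}\right) = 153 - 51 \sqrt{3}$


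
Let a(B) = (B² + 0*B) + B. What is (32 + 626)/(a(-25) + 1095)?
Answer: 658/1695 ≈ 0.38820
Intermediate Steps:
a(B) = B + B² (a(B) = (B² + 0) + B = B² + B = B + B²)
(32 + 626)/(a(-25) + 1095) = (32 + 626)/(-25*(1 - 25) + 1095) = 658/(-25*(-24) + 1095) = 658/(600 + 1095) = 658/1695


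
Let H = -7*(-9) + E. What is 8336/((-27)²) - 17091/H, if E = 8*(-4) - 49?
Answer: 1401043/1458 ≈ 960.93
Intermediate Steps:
E = -81 (E = -32 - 49 = -81)
H = -18 (H = -7*(-9) - 81 = 63 - 81 = -18)
8336/((-27)²) - 17091/H = 8336/((-27)²) - 17091/(-18) = 8336/729 - 17091*(-1/18) = 8336*(1/729) + 1899/2 = 8336/729 + 1899/2 = 1401043/1458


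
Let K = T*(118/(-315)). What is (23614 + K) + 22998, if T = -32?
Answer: 14686556/315 ≈ 46624.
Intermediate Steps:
K = 3776/315 (K = -3776/(-315) = -3776*(-1)/315 = -32*(-118/315) = 3776/315 ≈ 11.987)
(23614 + K) + 22998 = (23614 + 3776/315) + 22998 = 7442186/315 + 22998 = 14686556/315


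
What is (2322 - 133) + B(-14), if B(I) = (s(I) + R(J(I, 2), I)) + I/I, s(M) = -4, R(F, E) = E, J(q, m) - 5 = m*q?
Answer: 2172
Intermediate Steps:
J(q, m) = 5 + m*q
B(I) = -3 + I (B(I) = (-4 + I) + I/I = (-4 + I) + 1 = -3 + I)
(2322 - 133) + B(-14) = (2322 - 133) + (-3 - 14) = 2189 - 17 = 2172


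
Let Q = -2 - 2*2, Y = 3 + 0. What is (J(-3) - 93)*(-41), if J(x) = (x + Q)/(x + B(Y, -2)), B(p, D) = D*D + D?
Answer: 3444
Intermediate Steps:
Y = 3
B(p, D) = D + D**2 (B(p, D) = D**2 + D = D + D**2)
Q = -6 (Q = -2 - 4 = -6)
J(x) = (-6 + x)/(2 + x) (J(x) = (x - 6)/(x - 2*(1 - 2)) = (-6 + x)/(x - 2*(-1)) = (-6 + x)/(x + 2) = (-6 + x)/(2 + x))
(J(-3) - 93)*(-41) = ((-6 - 3)/(2 - 3) - 93)*(-41) = (-9/(-1) - 93)*(-41) = (-1*(-9) - 93)*(-41) = (9 - 93)*(-41) = -84*(-41) = 3444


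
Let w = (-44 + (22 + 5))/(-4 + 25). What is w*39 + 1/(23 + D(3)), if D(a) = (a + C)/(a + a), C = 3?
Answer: -5297/168 ≈ -31.530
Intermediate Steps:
D(a) = (3 + a)/(2*a) (D(a) = (a + 3)/(a + a) = (3 + a)/((2*a)) = (3 + a)*(1/(2*a)) = (3 + a)/(2*a))
w = -17/21 (w = (-44 + 27)/21 = -17*1/21 = -17/21 ≈ -0.80952)
w*39 + 1/(23 + D(3)) = -17/21*39 + 1/(23 + (½)*(3 + 3)/3) = -221/7 + 1/(23 + (½)*(⅓)*6) = -221/7 + 1/(23 + 1) = -221/7 + 1/24 = -5297/168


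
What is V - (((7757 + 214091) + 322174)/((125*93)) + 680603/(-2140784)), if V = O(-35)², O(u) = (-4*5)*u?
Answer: 12193284138416627/24886614000 ≈ 4.8995e+5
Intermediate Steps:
O(u) = -20*u
V = 490000 (V = (-20*(-35))² = 700² = 490000)
V - (((7757 + 214091) + 322174)/((125*93)) + 680603/(-2140784)) = 490000 - (((7757 + 214091) + 322174)/((125*93)) + 680603/(-2140784)) = 490000 - ((221848 + 322174)/11625 + 680603*(-1/2140784)) = 490000 - (544022*(1/11625) - 680603/2140784) = 490000 - (544022/11625 - 680603/2140784) = 490000 - 1*1156721583373/24886614000 = 490000 - 1156721583373/24886614000 = 12193284138416627/24886614000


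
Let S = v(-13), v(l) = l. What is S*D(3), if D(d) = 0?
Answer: 0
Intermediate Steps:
S = -13
S*D(3) = -13*0 = 0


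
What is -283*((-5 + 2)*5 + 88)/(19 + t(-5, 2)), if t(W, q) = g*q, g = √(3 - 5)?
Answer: -392521/369 + 41318*I*√2/369 ≈ -1063.7 + 158.35*I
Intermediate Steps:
g = I*√2 (g = √(-2) = I*√2 ≈ 1.4142*I)
t(W, q) = I*q*√2 (t(W, q) = (I*√2)*q = I*q*√2)
-283*((-5 + 2)*5 + 88)/(19 + t(-5, 2)) = -283*((-5 + 2)*5 + 88)/(19 + I*2*√2) = -283*(-3*5 + 88)/(19 + 2*I*√2) = -283*(-15 + 88)/(19 + 2*I*√2) = -20659/(19 + 2*I*√2)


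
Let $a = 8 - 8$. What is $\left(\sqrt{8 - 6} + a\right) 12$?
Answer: $12 \sqrt{2} \approx 16.971$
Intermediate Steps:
$a = 0$ ($a = 8 - 8 = 0$)
$\left(\sqrt{8 - 6} + a\right) 12 = \left(\sqrt{8 - 6} + 0\right) 12 = \left(\sqrt{2} + 0\right) 12 = \sqrt{2} \cdot 12 = 12 \sqrt{2}$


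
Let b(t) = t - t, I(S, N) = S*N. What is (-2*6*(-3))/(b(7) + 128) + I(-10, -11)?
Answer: 3529/32 ≈ 110.28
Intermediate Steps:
I(S, N) = N*S
b(t) = 0
(-2*6*(-3))/(b(7) + 128) + I(-10, -11) = (-2*6*(-3))/(0 + 128) - 11*(-10) = (-12*(-3))/128 + 110 = (1/128)*36 + 110 = 9/32 + 110 = 3529/32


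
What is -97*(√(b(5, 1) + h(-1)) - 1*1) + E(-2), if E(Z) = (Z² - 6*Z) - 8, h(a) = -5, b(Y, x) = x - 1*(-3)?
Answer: 105 - 97*I ≈ 105.0 - 97.0*I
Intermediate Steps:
b(Y, x) = 3 + x (b(Y, x) = x + 3 = 3 + x)
E(Z) = -8 + Z² - 6*Z
-97*(√(b(5, 1) + h(-1)) - 1*1) + E(-2) = -97*(√((3 + 1) - 5) - 1*1) + (-8 + (-2)² - 6*(-2)) = -97*(√(4 - 5) - 1) + (-8 + 4 + 12) = -97*(√(-1) - 1) + 8 = -97*(I - 1) + 8 = -97*(-1 + I) + 8 = (97 - 97*I) + 8 = 105 - 97*I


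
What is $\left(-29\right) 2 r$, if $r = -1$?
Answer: $58$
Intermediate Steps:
$\left(-29\right) 2 r = \left(-29\right) 2 \left(-1\right) = \left(-58\right) \left(-1\right) = 58$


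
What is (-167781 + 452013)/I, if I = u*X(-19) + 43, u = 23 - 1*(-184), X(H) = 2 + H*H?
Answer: 35529/9398 ≈ 3.7805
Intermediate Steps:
X(H) = 2 + H²
u = 207 (u = 23 + 184 = 207)
I = 75184 (I = 207*(2 + (-19)²) + 43 = 207*(2 + 361) + 43 = 207*363 + 43 = 75141 + 43 = 75184)
(-167781 + 452013)/I = (-167781 + 452013)/75184 = 284232*(1/75184) = 35529/9398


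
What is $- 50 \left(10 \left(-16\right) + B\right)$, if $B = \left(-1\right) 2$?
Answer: $8100$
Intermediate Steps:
$B = -2$
$- 50 \left(10 \left(-16\right) + B\right) = - 50 \left(10 \left(-16\right) - 2\right) = - 50 \left(-160 - 2\right) = \left(-50\right) \left(-162\right) = 8100$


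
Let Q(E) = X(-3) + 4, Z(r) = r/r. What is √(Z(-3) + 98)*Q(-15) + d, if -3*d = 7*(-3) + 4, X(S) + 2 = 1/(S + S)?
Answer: 17/3 + 11*√11/2 ≈ 23.908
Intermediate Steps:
X(S) = -2 + 1/(2*S) (X(S) = -2 + 1/(S + S) = -2 + 1/(2*S))
Z(r) = 1
d = 17/3 (d = -(7*(-3) + 4)/3 = -(-21 + 4)/3 = -⅓*(-17) = 17/3 ≈ 5.6667)
Q(E) = 11/6 (Q(E) = (-2 + (½)/(-3)) + 4 = (-2 + (½)*(-⅓)) + 4 = (-2 - ⅙) + 4 = -13/6 + 4 = 11/6)
√(Z(-3) + 98)*Q(-15) + d = √(1 + 98)*(11/6) + 17/3 = √99*(11/6) + 17/3 = (3*√11)*(11/6) + 17/3 = 11*√11/2 + 17/3 = 17/3 + 11*√11/2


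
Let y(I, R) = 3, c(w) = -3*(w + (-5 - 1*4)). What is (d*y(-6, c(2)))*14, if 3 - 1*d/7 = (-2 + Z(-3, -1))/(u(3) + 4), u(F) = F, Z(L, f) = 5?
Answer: 756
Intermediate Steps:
c(w) = 27 - 3*w (c(w) = -3*(w + (-5 - 4)) = -3*(w - 9) = -3*(-9 + w) = 27 - 3*w)
d = 18 (d = 21 - 7*(-2 + 5)/(3 + 4) = 21 - 21/7 = 21 - 7*3/7 = 21 - 3 = 18)
(d*y(-6, c(2)))*14 = (18*3)*14 = 54*14 = 756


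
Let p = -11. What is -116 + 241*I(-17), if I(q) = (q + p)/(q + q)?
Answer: 1402/17 ≈ 82.471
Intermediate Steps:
I(q) = (-11 + q)/(2*q) (I(q) = (q - 11)/(q + q) = (-11 + q)/((2*q)) = (-11 + q)*(1/(2*q)) = (-11 + q)/(2*q))
-116 + 241*I(-17) = -116 + 241*((1/2)*(-11 - 17)/(-17)) = -116 + 241*((1/2)*(-1/17)*(-28)) = -116 + 241*(14/17) = -116 + 3374/17 = 1402/17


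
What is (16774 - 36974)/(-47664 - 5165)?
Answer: 20200/52829 ≈ 0.38237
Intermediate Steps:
(16774 - 36974)/(-47664 - 5165) = -20200/(-52829) = -20200*(-1/52829) = 20200/52829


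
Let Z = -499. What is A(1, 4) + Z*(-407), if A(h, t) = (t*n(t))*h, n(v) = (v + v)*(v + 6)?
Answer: 203413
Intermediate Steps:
n(v) = 2*v*(6 + v) (n(v) = (2*v)*(6 + v) = 2*v*(6 + v))
A(h, t) = 2*h*t²*(6 + t) (A(h, t) = (t*(2*t*(6 + t)))*h = (2*t²*(6 + t))*h = 2*h*t²*(6 + t))
A(1, 4) + Z*(-407) = 2*1*4²*(6 + 4) - 499*(-407) = 2*1*16*10 + 203093 = 320 + 203093 = 203413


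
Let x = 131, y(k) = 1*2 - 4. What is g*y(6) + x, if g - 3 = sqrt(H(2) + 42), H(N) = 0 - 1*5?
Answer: 125 - 2*sqrt(37) ≈ 112.83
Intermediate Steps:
H(N) = -5 (H(N) = 0 - 5 = -5)
g = 3 + sqrt(37) (g = 3 + sqrt(-5 + 42) = 3 + sqrt(37) ≈ 9.0828)
y(k) = -2 (y(k) = 2 - 4 = -2)
g*y(6) + x = (3 + sqrt(37))*(-2) + 131 = (-6 - 2*sqrt(37)) + 131 = 125 - 2*sqrt(37)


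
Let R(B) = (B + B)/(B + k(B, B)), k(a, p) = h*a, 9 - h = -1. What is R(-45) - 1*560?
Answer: -6158/11 ≈ -559.82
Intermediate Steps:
h = 10 (h = 9 - 1*(-1) = 9 + 1 = 10)
k(a, p) = 10*a
R(B) = 2/11 (R(B) = (B + B)/(B + 10*B) = (2*B)/((11*B)) = (2*B)*(1/(11*B)) = 2/11)
R(-45) - 1*560 = 2/11 - 1*560 = 2/11 - 560 = -6158/11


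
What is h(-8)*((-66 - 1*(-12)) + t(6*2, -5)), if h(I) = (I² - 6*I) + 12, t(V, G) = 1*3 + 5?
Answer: -5704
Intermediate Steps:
t(V, G) = 8 (t(V, G) = 3 + 5 = 8)
h(I) = 12 + I² - 6*I
h(-8)*((-66 - 1*(-12)) + t(6*2, -5)) = (12 + (-8)² - 6*(-8))*((-66 - 1*(-12)) + 8) = (12 + 64 + 48)*((-66 + 12) + 8) = 124*(-54 + 8) = 124*(-46) = -5704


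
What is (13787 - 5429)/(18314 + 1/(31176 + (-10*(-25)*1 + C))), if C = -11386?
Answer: 167494320/367012561 ≈ 0.45637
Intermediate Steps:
(13787 - 5429)/(18314 + 1/(31176 + (-10*(-25)*1 + C))) = (13787 - 5429)/(18314 + 1/(31176 + (-10*(-25)*1 - 11386))) = 8358/(18314 + 1/(31176 + (250*1 - 11386))) = 8358/(18314 + 1/(31176 + (250 - 11386))) = 8358/(18314 + 1/(31176 - 11136)) = 8358/(18314 + 1/20040) = 8358/(367012561/20040) = 8358*(20040/367012561) = 167494320/367012561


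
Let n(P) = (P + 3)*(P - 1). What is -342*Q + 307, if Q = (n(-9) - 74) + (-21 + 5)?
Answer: 10567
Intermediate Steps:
n(P) = (-1 + P)*(3 + P) (n(P) = (3 + P)*(-1 + P) = (-1 + P)*(3 + P))
Q = -30 (Q = ((-3 + (-9)² + 2*(-9)) - 74) + (-21 + 5) = ((-3 + 81 - 18) - 74) - 16 = (60 - 74) - 16 = -14 - 16 = -30)
-342*Q + 307 = -342*(-30) + 307 = 10260 + 307 = 10567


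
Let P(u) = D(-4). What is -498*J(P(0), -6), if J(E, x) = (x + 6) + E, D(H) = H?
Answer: 1992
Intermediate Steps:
P(u) = -4
J(E, x) = 6 + E + x (J(E, x) = (6 + x) + E = 6 + E + x)
-498*J(P(0), -6) = -498*(6 - 4 - 6) = -498*(-4) = 1992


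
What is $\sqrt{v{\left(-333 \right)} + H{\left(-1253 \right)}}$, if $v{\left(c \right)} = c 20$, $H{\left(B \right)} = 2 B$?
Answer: $i \sqrt{9166} \approx 95.739 i$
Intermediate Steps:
$v{\left(c \right)} = 20 c$
$\sqrt{v{\left(-333 \right)} + H{\left(-1253 \right)}} = \sqrt{20 \left(-333\right) + 2 \left(-1253\right)} = \sqrt{-6660 - 2506} = \sqrt{-9166} = i \sqrt{9166}$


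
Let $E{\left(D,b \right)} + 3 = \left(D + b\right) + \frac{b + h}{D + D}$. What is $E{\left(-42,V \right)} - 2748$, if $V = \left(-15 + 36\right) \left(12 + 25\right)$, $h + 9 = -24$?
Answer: $- \frac{14174}{7} \approx -2024.9$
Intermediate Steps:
$h = -33$ ($h = -9 - 24 = -33$)
$V = 777$ ($V = 21 \cdot 37 = 777$)
$E{\left(D,b \right)} = -3 + D + b + \frac{-33 + b}{2 D}$ ($E{\left(D,b \right)} = -3 + \left(\left(D + b\right) + \frac{b - 33}{D + D}\right) = -3 + \left(\left(D + b\right) + \frac{-33 + b}{2 D}\right) = -3 + \left(D + b + \frac{-33 + b}{2 D}\right) = -3 + D + b + \frac{-33 + b}{2 D}$)
$E{\left(-42,V \right)} - 2748 = \frac{-33 + 777 + 2 \left(-42\right) \left(-3 - 42 + 777\right)}{2 \left(-42\right)} - 2748 = \frac{1}{2} \left(- \frac{1}{42}\right) \left(-33 + 777 + 2 \left(-42\right) 732\right) - 2748 = \frac{1}{2} \left(- \frac{1}{42}\right) \left(-33 + 777 - 61488\right) - 2748 = \frac{1}{2} \left(- \frac{1}{42}\right) \left(-60744\right) - 2748 = \frac{5062}{7} - 2748 = - \frac{14174}{7}$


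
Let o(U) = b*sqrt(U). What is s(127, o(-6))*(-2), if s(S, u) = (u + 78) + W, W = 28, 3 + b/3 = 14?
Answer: -212 - 66*I*sqrt(6) ≈ -212.0 - 161.67*I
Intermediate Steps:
b = 33 (b = -9 + 3*14 = -9 + 42 = 33)
o(U) = 33*sqrt(U)
s(S, u) = 106 + u (s(S, u) = (u + 78) + 28 = (78 + u) + 28 = 106 + u)
s(127, o(-6))*(-2) = (106 + 33*sqrt(-6))*(-2) = (106 + 33*(I*sqrt(6)))*(-2) = (106 + 33*I*sqrt(6))*(-2) = -212 - 66*I*sqrt(6)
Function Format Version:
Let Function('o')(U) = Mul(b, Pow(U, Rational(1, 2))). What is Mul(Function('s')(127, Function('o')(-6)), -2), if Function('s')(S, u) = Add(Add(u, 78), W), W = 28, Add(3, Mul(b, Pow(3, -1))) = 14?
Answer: Add(-212, Mul(-66, I, Pow(6, Rational(1, 2)))) ≈ Add(-212.00, Mul(-161.67, I))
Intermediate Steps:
b = 33 (b = Add(-9, Mul(3, 14)) = Add(-9, 42) = 33)
Function('o')(U) = Mul(33, Pow(U, Rational(1, 2)))
Function('s')(S, u) = Add(106, u) (Function('s')(S, u) = Add(Add(u, 78), 28) = Add(Add(78, u), 28) = Add(106, u))
Mul(Function('s')(127, Function('o')(-6)), -2) = Mul(Add(106, Mul(33, Pow(-6, Rational(1, 2)))), -2) = Mul(Add(106, Mul(33, Mul(I, Pow(6, Rational(1, 2))))), -2) = Mul(Add(106, Mul(33, I, Pow(6, Rational(1, 2)))), -2) = Add(-212, Mul(-66, I, Pow(6, Rational(1, 2))))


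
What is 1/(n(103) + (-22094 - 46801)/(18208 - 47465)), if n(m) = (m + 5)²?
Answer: 29257/341322543 ≈ 8.5717e-5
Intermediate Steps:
n(m) = (5 + m)²
1/(n(103) + (-22094 - 46801)/(18208 - 47465)) = 1/((5 + 103)² + (-22094 - 46801)/(18208 - 47465)) = 1/(108² - 68895/(-29257)) = 1/(11664 - 68895*(-1/29257)) = 1/(11664 + 68895/29257) = 1/(341322543/29257) = 29257/341322543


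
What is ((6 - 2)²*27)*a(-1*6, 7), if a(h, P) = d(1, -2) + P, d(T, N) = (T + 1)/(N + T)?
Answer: 2160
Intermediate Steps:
d(T, N) = (1 + T)/(N + T)
a(h, P) = -2 + P (a(h, P) = (1 + 1)/(-2 + 1) + P = 2/(-1) + P = -1*2 + P = -2 + P)
((6 - 2)²*27)*a(-1*6, 7) = ((6 - 2)²*27)*(-2 + 7) = (4²*27)*5 = (16*27)*5 = 432*5 = 2160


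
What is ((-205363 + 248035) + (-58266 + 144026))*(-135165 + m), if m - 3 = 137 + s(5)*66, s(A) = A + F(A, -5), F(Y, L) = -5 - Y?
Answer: -17383913360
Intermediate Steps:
s(A) = -5 (s(A) = A + (-5 - A) = -5)
m = -190 (m = 3 + (137 - 5*66) = 3 + (137 - 330) = 3 - 193 = -190)
((-205363 + 248035) + (-58266 + 144026))*(-135165 + m) = ((-205363 + 248035) + (-58266 + 144026))*(-135165 - 190) = (42672 + 85760)*(-135355) = 128432*(-135355) = -17383913360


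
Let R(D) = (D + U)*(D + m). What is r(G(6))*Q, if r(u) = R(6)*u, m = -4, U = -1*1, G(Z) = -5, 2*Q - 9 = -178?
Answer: 4225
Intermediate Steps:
Q = -169/2 (Q = 9/2 + (½)*(-178) = 9/2 - 89 = -169/2 ≈ -84.500)
U = -1
R(D) = (-1 + D)*(-4 + D) (R(D) = (D - 1)*(D - 4) = (-1 + D)*(-4 + D))
r(u) = 10*u (r(u) = (4 + 6² - 5*6)*u = (4 + 36 - 30)*u = 10*u)
r(G(6))*Q = (10*(-5))*(-169/2) = -50*(-169/2) = 4225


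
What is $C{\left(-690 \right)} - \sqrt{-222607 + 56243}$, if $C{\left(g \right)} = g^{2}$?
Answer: $476100 - 2 i \sqrt{41591} \approx 4.761 \cdot 10^{5} - 407.88 i$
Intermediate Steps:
$C{\left(-690 \right)} - \sqrt{-222607 + 56243} = \left(-690\right)^{2} - \sqrt{-222607 + 56243} = 476100 - \sqrt{-166364} = 476100 - 2 i \sqrt{41591}$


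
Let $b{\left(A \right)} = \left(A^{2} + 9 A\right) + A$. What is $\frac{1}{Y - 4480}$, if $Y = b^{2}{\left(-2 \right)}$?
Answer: $- \frac{1}{4224} \approx -0.00023674$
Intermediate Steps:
$b{\left(A \right)} = A^{2} + 10 A$
$Y = 256$ ($Y = \left(- 2 \left(10 - 2\right)\right)^{2} = \left(\left(-2\right) 8\right)^{2} = \left(-16\right)^{2} = 256$)
$\frac{1}{Y - 4480} = \frac{1}{256 - 4480} = \frac{1}{-4224} = - \frac{1}{4224}$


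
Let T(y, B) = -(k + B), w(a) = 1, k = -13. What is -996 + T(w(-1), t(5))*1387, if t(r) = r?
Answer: 10100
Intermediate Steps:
T(y, B) = 13 - B (T(y, B) = -(-13 + B) = 13 - B)
-996 + T(w(-1), t(5))*1387 = -996 + (13 - 1*5)*1387 = -996 + (13 - 5)*1387 = -996 + 8*1387 = -996 + 11096 = 10100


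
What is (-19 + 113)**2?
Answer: 8836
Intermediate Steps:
(-19 + 113)**2 = 94**2 = 8836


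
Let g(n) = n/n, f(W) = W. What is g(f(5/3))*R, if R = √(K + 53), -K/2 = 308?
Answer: I*√563 ≈ 23.728*I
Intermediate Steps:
K = -616 (K = -2*308 = -616)
g(n) = 1
R = I*√563 (R = √(-616 + 53) = √(-563) = I*√563 ≈ 23.728*I)
g(f(5/3))*R = 1*(I*√563) = I*√563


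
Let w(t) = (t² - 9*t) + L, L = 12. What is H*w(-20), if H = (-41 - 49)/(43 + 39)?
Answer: -26640/41 ≈ -649.76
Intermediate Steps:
H = -45/41 (H = -90/82 = -90*1/82 = -45/41 ≈ -1.0976)
w(t) = 12 + t² - 9*t (w(t) = (t² - 9*t) + 12 = 12 + t² - 9*t)
H*w(-20) = -45*(12 + (-20)² - 9*(-20))/41 = -45*(12 + 400 + 180)/41 = -45/41*592 = -26640/41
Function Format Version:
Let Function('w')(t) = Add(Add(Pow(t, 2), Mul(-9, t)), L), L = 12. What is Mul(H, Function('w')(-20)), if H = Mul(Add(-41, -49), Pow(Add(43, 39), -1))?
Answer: Rational(-26640, 41) ≈ -649.76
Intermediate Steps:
H = Rational(-45, 41) (H = Mul(-90, Pow(82, -1)) = Mul(-90, Rational(1, 82)) = Rational(-45, 41) ≈ -1.0976)
Function('w')(t) = Add(12, Pow(t, 2), Mul(-9, t)) (Function('w')(t) = Add(Add(Pow(t, 2), Mul(-9, t)), 12) = Add(12, Pow(t, 2), Mul(-9, t)))
Mul(H, Function('w')(-20)) = Mul(Rational(-45, 41), Add(12, Pow(-20, 2), Mul(-9, -20))) = Mul(Rational(-45, 41), Add(12, 400, 180)) = Mul(Rational(-45, 41), 592) = Rational(-26640, 41)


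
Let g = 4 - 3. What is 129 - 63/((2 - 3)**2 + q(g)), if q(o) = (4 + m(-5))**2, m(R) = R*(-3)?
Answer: 46635/362 ≈ 128.83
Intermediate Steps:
m(R) = -3*R
g = 1
q(o) = 361 (q(o) = (4 - 3*(-5))**2 = (4 + 15)**2 = 19**2 = 361)
129 - 63/((2 - 3)**2 + q(g)) = 129 - 63/((2 - 3)**2 + 361) = 129 - 63/((-1)**2 + 361) = 129 - 63/(1 + 361) = 129 - 63/362 = 46635/362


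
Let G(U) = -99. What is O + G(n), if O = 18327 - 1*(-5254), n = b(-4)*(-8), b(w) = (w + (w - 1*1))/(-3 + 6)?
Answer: 23482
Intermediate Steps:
b(w) = -⅓ + 2*w/3 (b(w) = (w + (w - 1))/3 = (w + (-1 + w))*(⅓) = (-1 + 2*w)*(⅓) = -⅓ + 2*w/3)
n = 24 (n = (-⅓ + (⅔)*(-4))*(-8) = (-⅓ - 8/3)*(-8) = -3*(-8) = 24)
O = 23581 (O = 18327 + 5254 = 23581)
O + G(n) = 23581 - 99 = 23482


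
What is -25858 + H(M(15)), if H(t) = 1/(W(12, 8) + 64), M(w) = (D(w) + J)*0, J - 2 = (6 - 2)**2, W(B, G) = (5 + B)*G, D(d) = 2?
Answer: -5171599/200 ≈ -25858.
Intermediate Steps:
W(B, G) = G*(5 + B)
J = 18 (J = 2 + (6 - 2)**2 = 2 + 4**2 = 2 + 16 = 18)
M(w) = 0 (M(w) = (2 + 18)*0 = 20*0 = 0)
H(t) = 1/200 (H(t) = 1/(8*(5 + 12) + 64) = 1/(8*17 + 64) = 1/(136 + 64) = 1/200)
-25858 + H(M(15)) = -25858 + 1/200 = -5171599/200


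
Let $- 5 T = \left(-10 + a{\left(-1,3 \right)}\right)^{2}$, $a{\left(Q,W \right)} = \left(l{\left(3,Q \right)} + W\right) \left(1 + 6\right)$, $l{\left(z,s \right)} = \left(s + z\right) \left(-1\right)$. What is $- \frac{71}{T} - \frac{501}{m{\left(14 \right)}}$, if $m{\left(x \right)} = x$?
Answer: $\frac{461}{126} \approx 3.6587$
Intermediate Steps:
$l{\left(z,s \right)} = - s - z$
$a{\left(Q,W \right)} = -21 - 7 Q + 7 W$ ($a{\left(Q,W \right)} = \left(\left(- Q - 3\right) + W\right) \left(1 + 6\right) = \left(\left(- Q - 3\right) + W\right) 7 = \left(\left(-3 - Q\right) + W\right) 7 = \left(-3 + W - Q\right) 7 = -21 - 7 Q + 7 W$)
$T = - \frac{9}{5}$ ($T = - \frac{\left(-10 - -7\right)^{2}}{5} = - \frac{\left(-10 + \left(-21 + 7 + 21\right)\right)^{2}}{5} = - \frac{\left(-10 + 7\right)^{2}}{5} = - \frac{\left(-3\right)^{2}}{5} = \left(- \frac{1}{5}\right) 9 = - \frac{9}{5} \approx -1.8$)
$- \frac{71}{T} - \frac{501}{m{\left(14 \right)}} = - \frac{71}{- \frac{9}{5}} - \frac{501}{14} = \left(-71\right) \left(- \frac{5}{9}\right) - \frac{501}{14} = \frac{355}{9} - \frac{501}{14} = \frac{461}{126}$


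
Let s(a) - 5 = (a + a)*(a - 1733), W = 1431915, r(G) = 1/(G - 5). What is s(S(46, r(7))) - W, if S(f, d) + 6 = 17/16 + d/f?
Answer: -95797973079/67712 ≈ -1.4148e+6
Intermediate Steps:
r(G) = 1/(-5 + G)
S(f, d) = -79/16 + d/f (S(f, d) = -6 + (17/16 + d/f) = -79/16 + d/f)
s(a) = 5 + 2*a*(-1733 + a) (s(a) = 5 + (a + a)*(a - 1733) = 5 + (2*a)*(-1733 + a) = 5 + 2*a*(-1733 + a))
s(S(46, r(7))) - W = (5 - 3466*(-79/16 + 1/((-5 + 7)*46)) + 2*(-79/16 + 1/((-5 + 7)*46))**2) - 1*1431915 = (5 - 3466*(-79/16 + (1/46)/2) + 2*(-79/16 + (1/46)/2)**2) - 1431915 = (5 - 3466*(-79/16 + (1/2)*(1/46)) + 2*(-79/16 + (1/2)*(1/46))**2) - 1431915 = (5 - 3466*(-79/16 + 1/92) + 2*(-79/16 + 1/92)**2) - 1431915 = (5 - 3466*(-1813/368) + 2*(-1813/368)**2) - 1431915 = (5 + 3141929/184 + 2*(3286969/135424)) - 1431915 = (5 + 3141929/184 + 3286969/67712) - 1431915 = 1159855401/67712 - 1431915 = -95797973079/67712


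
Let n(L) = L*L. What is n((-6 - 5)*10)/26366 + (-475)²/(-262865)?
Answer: -14569275/36477361 ≈ -0.39941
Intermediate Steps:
n(L) = L²
n((-6 - 5)*10)/26366 + (-475)²/(-262865) = ((-6 - 5)*10)²/26366 + (-475)²/(-262865) = (-11*10)²*(1/26366) + 225625*(-1/262865) = (-110)²*(1/26366) - 2375/2767 = 12100*(1/26366) - 2375/2767 = 6050/13183 - 2375/2767 = -14569275/36477361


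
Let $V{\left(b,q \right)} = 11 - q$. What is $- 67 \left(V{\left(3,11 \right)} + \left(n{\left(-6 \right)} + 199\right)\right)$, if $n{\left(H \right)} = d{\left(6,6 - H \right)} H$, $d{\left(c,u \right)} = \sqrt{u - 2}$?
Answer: $-13333 + 402 \sqrt{10} \approx -12062.0$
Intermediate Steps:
$d{\left(c,u \right)} = \sqrt{-2 + u}$
$n{\left(H \right)} = H \sqrt{4 - H}$ ($n{\left(H \right)} = \sqrt{-2 - \left(-6 + H\right)} H = \sqrt{4 - H} H = H \sqrt{4 - H}$)
$- 67 \left(V{\left(3,11 \right)} + \left(n{\left(-6 \right)} + 199\right)\right) = - 67 \left(\left(11 - 11\right) + \left(- 6 \sqrt{4 - -6} + 199\right)\right) = - 67 \left(\left(11 - 11\right) + \left(- 6 \sqrt{4 + 6} + 199\right)\right) = - 67 \left(0 + \left(- 6 \sqrt{10} + 199\right)\right) = - 67 \left(0 + \left(199 - 6 \sqrt{10}\right)\right) = - 67 \left(199 - 6 \sqrt{10}\right) = -13333 + 402 \sqrt{10}$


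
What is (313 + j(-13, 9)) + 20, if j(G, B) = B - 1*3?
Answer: 339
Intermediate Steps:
j(G, B) = -3 + B (j(G, B) = B - 3 = -3 + B)
(313 + j(-13, 9)) + 20 = (313 + (-3 + 9)) + 20 = (313 + 6) + 20 = 319 + 20 = 339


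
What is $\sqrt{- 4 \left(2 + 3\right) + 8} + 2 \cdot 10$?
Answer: $20 + 2 i \sqrt{3} \approx 20.0 + 3.4641 i$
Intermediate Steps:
$\sqrt{- 4 \left(2 + 3\right) + 8} + 2 \cdot 10 = \sqrt{\left(-4\right) 5 + 8} + 20 = \sqrt{-20 + 8} + 20 = \sqrt{-12} + 20 = 2 i \sqrt{3} + 20 = 20 + 2 i \sqrt{3}$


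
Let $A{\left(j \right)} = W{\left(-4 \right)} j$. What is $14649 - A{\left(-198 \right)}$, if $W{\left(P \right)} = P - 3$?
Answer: $13263$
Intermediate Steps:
$W{\left(P \right)} = -3 + P$ ($W{\left(P \right)} = P - 3 = -3 + P$)
$A{\left(j \right)} = - 7 j$ ($A{\left(j \right)} = \left(-3 - 4\right) j = - 7 j$)
$14649 - A{\left(-198 \right)} = 14649 - \left(-7\right) \left(-198\right) = 14649 - 1386 = 13263$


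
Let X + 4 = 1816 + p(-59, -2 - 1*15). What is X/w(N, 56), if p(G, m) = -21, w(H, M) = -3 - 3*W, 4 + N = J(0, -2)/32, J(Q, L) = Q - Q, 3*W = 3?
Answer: -597/2 ≈ -298.50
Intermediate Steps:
W = 1 (W = (⅓)*3 = 1)
J(Q, L) = 0
N = -4 (N = -4 + 0/32 = -4 + 0*(1/32) = -4 + 0 = -4)
w(H, M) = -6 (w(H, M) = -3 - 3*1 = -3 - 3 = -6)
X = 1791 (X = -4 + (1816 - 21) = -4 + 1795 = 1791)
X/w(N, 56) = 1791/(-6) = 1791*(-⅙) = -597/2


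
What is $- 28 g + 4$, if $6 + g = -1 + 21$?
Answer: $-388$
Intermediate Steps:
$g = 14$ ($g = -6 + \left(-1 + 21\right) = -6 + 20 = 14$)
$- 28 g + 4 = \left(-28\right) 14 + 4 = -392 + 4 = -388$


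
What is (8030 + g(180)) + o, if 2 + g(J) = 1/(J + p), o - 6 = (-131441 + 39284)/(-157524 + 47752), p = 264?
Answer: 3765464323/468642 ≈ 8034.8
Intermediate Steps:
o = 57753/8444 (o = 6 + (-131441 + 39284)/(-157524 + 47752) = 6 - 92157/(-109772) = 6 - 92157*(-1/109772) = 6 + 7089/8444 = 57753/8444 ≈ 6.8395)
g(J) = -2 + 1/(264 + J) (g(J) = -2 + 1/(J + 264) = -2 + 1/(264 + J))
(8030 + g(180)) + o = (8030 + (-527 - 2*180)/(264 + 180)) + 57753/8444 = (8030 + (-527 - 360)/444) + 57753/8444 = (8030 + (1/444)*(-887)) + 57753/8444 = (8030 - 887/444) + 57753/8444 = 3564433/444 + 57753/8444 = 3765464323/468642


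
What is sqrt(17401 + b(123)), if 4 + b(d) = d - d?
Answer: 3*sqrt(1933) ≈ 131.90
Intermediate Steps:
b(d) = -4 (b(d) = -4 + (d - d) = -4 + 0 = -4)
sqrt(17401 + b(123)) = sqrt(17401 - 4) = sqrt(17397) = 3*sqrt(1933)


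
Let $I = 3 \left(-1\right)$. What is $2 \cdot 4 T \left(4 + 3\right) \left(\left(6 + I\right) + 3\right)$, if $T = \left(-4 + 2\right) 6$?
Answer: $-4032$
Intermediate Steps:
$I = -3$
$T = -12$ ($T = \left(-2\right) 6 = -12$)
$2 \cdot 4 T \left(4 + 3\right) \left(\left(6 + I\right) + 3\right) = 2 \cdot 4 \left(-12\right) \left(4 + 3\right) \left(\left(6 - 3\right) + 3\right) = 8 \left(-12\right) 7 \left(3 + 3\right) = - 96 \cdot 7 \cdot 6 = \left(-96\right) 42 = -4032$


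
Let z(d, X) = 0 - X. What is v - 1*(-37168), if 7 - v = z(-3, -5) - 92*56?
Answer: 42322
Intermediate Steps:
z(d, X) = -X
v = 5154 (v = 7 - (-1*(-5) - 92*56) = 7 - (5 - 5152) = 7 - 1*(-5147) = 7 + 5147 = 5154)
v - 1*(-37168) = 5154 - 1*(-37168) = 5154 + 37168 = 42322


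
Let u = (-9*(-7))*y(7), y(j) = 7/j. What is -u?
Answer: -63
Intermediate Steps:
u = 63 (u = (-9*(-7))*(7/7) = 63*(7*(⅐)) = 63*1 = 63)
-u = -1*63 = -63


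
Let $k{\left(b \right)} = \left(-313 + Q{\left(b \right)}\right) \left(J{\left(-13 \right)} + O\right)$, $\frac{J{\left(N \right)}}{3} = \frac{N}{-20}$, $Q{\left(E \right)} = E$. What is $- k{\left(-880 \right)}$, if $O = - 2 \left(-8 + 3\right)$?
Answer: $\frac{285127}{20} \approx 14256.0$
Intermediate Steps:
$J{\left(N \right)} = - \frac{3 N}{20}$ ($J{\left(N \right)} = 3 \frac{N}{-20} = 3 N \left(- \frac{1}{20}\right) = 3 \left(- \frac{N}{20}\right) = - \frac{3 N}{20}$)
$O = 10$ ($O = \left(-2\right) \left(-5\right) = 10$)
$k{\left(b \right)} = - \frac{74807}{20} + \frac{239 b}{20}$ ($k{\left(b \right)} = \left(-313 + b\right) \left(\left(- \frac{3}{20}\right) \left(-13\right) + 10\right) = \left(-313 + b\right) \left(\frac{39}{20} + 10\right) = \left(-313 + b\right) \frac{239}{20} = - \frac{74807}{20} + \frac{239 b}{20}$)
$- k{\left(-880 \right)} = - (- \frac{74807}{20} + \frac{239}{20} \left(-880\right)) = - (- \frac{74807}{20} - 10516) = \left(-1\right) \left(- \frac{285127}{20}\right) = \frac{285127}{20}$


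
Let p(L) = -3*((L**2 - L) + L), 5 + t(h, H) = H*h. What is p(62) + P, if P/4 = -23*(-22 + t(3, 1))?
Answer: -9324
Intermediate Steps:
t(h, H) = -5 + H*h
P = 2208 (P = 4*(-23*(-22 + (-5 + 1*3))) = 4*(-23*(-22 + (-5 + 3))) = 4*(-23*(-22 - 2)) = 4*(-23*(-24)) = 4*552 = 2208)
p(L) = -3*L**2
p(62) + P = -3*62**2 + 2208 = -3*3844 + 2208 = -11532 + 2208 = -9324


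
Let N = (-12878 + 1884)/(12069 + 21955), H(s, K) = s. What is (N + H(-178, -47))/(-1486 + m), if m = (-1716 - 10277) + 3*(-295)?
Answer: 1011211/81453456 ≈ 0.012415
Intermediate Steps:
N = -5497/17012 (N = -10994/34024 = -10994*1/34024 = -5497/17012 ≈ -0.32312)
m = -12878 (m = -11993 - 885 = -12878)
(N + H(-178, -47))/(-1486 + m) = (-5497/17012 - 178)/(-1486 - 12878) = -3033633/17012/(-14364) = -3033633/17012*(-1/14364) = 1011211/81453456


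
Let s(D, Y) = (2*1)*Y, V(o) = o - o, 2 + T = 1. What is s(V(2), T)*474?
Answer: -948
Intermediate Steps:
T = -1 (T = -2 + 1 = -1)
V(o) = 0
s(D, Y) = 2*Y
s(V(2), T)*474 = (2*(-1))*474 = -2*474 = -948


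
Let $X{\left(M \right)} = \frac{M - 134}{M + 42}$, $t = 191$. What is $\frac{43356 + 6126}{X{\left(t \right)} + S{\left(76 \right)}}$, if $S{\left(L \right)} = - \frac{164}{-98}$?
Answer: $\frac{564935994}{21899} \approx 25797.0$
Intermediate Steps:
$S{\left(L \right)} = \frac{82}{49}$ ($S{\left(L \right)} = \left(-164\right) \left(- \frac{1}{98}\right) = \frac{82}{49}$)
$X{\left(M \right)} = \frac{-134 + M}{42 + M}$
$\frac{43356 + 6126}{X{\left(t \right)} + S{\left(76 \right)}} = \frac{43356 + 6126}{\frac{-134 + 191}{42 + 191} + \frac{82}{49}} = \frac{49482}{\frac{1}{233} \cdot 57 + \frac{82}{49}} = \frac{49482}{\frac{57}{233} + \frac{82}{49}} = \frac{49482}{\frac{21899}{11417}} = 49482 \cdot \frac{11417}{21899} = \frac{564935994}{21899}$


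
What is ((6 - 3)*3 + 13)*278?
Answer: 6116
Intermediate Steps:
((6 - 3)*3 + 13)*278 = (3*3 + 13)*278 = (9 + 13)*278 = 22*278 = 6116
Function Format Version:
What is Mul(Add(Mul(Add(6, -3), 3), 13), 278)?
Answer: 6116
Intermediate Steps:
Mul(Add(Mul(Add(6, -3), 3), 13), 278) = Mul(Add(Mul(3, 3), 13), 278) = Mul(Add(9, 13), 278) = Mul(22, 278) = 6116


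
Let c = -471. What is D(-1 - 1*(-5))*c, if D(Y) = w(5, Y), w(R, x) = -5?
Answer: 2355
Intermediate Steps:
D(Y) = -5
D(-1 - 1*(-5))*c = -5*(-471) = 2355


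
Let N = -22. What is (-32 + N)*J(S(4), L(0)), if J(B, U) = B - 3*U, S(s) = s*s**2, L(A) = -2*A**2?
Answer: -3456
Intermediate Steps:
S(s) = s**3
(-32 + N)*J(S(4), L(0)) = (-32 - 22)*(4**3 - (-6)*0**2) = -54*(64 - (-6)*0) = -54*(64 - 3*0) = -54*(64 + 0) = -54*64 = -3456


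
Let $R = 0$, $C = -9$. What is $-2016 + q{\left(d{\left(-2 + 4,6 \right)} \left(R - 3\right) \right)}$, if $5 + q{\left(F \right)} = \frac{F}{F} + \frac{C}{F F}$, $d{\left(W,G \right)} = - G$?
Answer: $- \frac{72721}{36} \approx -2020.0$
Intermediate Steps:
$q{\left(F \right)} = -4 - \frac{9}{F^{2}}$ ($q{\left(F \right)} = -5 + \left(\frac{F}{F} - \frac{9}{F F}\right) = -5 + \left(1 - \frac{9}{F^{2}}\right) = -4 - \frac{9}{F^{2}}$)
$-2016 + q{\left(d{\left(-2 + 4,6 \right)} \left(R - 3\right) \right)} = -2016 - \left(4 + \frac{9}{36 \left(0 - 3\right)^{2}}\right) = -2016 - \left(4 + \frac{9}{324}\right) = -2016 - \frac{145}{36} = - \frac{72721}{36}$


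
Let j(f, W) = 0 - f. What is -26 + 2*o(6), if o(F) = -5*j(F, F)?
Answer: 34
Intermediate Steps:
j(f, W) = -f
o(F) = 5*F (o(F) = -(-5)*F = 5*F)
-26 + 2*o(6) = -26 + 2*(5*6) = -26 + 2*30 = -26 + 60 = 34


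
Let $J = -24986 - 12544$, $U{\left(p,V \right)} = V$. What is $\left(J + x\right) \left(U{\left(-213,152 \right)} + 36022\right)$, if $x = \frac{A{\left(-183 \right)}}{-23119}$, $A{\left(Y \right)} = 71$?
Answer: $- \frac{31386593244534}{23119} \approx -1.3576 \cdot 10^{9}$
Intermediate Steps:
$J = -37530$ ($J = -24986 - 12544 = -37530$)
$x = - \frac{71}{23119}$ ($x = \frac{71}{-23119} = 71 \left(- \frac{1}{23119}\right) = - \frac{71}{23119} \approx -0.0030711$)
$\left(J + x\right) \left(U{\left(-213,152 \right)} + 36022\right) = \left(-37530 - \frac{71}{23119}\right) \left(152 + 36022\right) = \left(- \frac{867656141}{23119}\right) 36174 = - \frac{31386593244534}{23119}$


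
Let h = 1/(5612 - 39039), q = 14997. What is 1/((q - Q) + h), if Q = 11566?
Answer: 33427/114688036 ≈ 0.00029146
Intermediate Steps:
h = -1/33427 (h = 1/(-33427) = -1/33427 ≈ -2.9916e-5)
1/((q - Q) + h) = 1/((14997 - 1*11566) - 1/33427) = 1/((14997 - 11566) - 1/33427) = 1/(3431 - 1/33427) = 1/(114688036/33427) = 33427/114688036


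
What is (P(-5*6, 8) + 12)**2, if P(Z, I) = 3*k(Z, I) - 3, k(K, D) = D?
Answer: 1089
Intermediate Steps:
P(Z, I) = -3 + 3*I (P(Z, I) = 3*I - 3 = -3 + 3*I)
(P(-5*6, 8) + 12)**2 = ((-3 + 3*8) + 12)**2 = ((-3 + 24) + 12)**2 = (21 + 12)**2 = 33**2 = 1089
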